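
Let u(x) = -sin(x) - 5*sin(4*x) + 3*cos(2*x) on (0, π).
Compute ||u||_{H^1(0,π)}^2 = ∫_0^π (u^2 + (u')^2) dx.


||u||_{H^1(0,π)}^2 = 20 + 236*π

u'(x) = -6*sin(2*x) - cos(x) - 20*cos(4*x).
Expand u² and (u')² and integrate term by term on (0, π), using: for integers n ≥ 1, ∫_0^π sin²(nx) dx = ∫_0^π cos²(nx) dx = π/2; for n ≠ n', ∫_0^π sin(nx)sin(n'x) dx = ∫_0^π cos(nx)cos(n'x) dx = 0; and by product-to-sum, ∫_0^π sin(nx)cos(n'x) dx = ½∫_0^π [sin((n+n')x) + sin((n−n')x)] dx, which is 0 when n+n' is even and 2n/(n²−n'²) when n+n' is odd (it need not vanish on (0, π)).
  u² squared terms: (-1)²·∫sin(x)² dx = 1·π/2 = π/2;  (-5)²·∫sin(4x)² dx = 25·π/2 = 25*π/2;  (3)²·∫cos(2x)² dx = 9·π/2 = 9*π/2.
  u² cross terms: 2·(-1)·(-5)·∫sin(x)·sin(4x) dx = 10·(0) = 0;  2·(-1)·(3)·∫sin(x)·cos(2x) dx = -6·(-2/3) = 4;  2·(-5)·(3)·∫sin(4x)·cos(2x) dx = -30·(0) = 0.
  So ∫_0^π u² dx = π/2 + 25*π/2 + 9*π/2 + 0 + 4 + 0 = 4 + 35*π/2.
  (u')² squared terms: (-1)²·∫cos(x)² dx = 1·π/2 = π/2;  (-20)²·∫cos(4x)² dx = 400·π/2 = 200*π;  (-6)²·∫sin(2x)² dx = 36·π/2 = 18*π.
  (u')² cross terms: 2·(-1)·(-20)·∫cos(x)·cos(4x) dx = 40·(0) = 0;  2·(-1)·(-6)·∫cos(x)·sin(2x) dx = 12·(4/3) = 16;  2·(-20)·(-6)·∫cos(4x)·sin(2x) dx = 240·(0) = 0.
  So ∫_0^π (u')² dx = π/2 + 200*π + 18*π + 0 + 16 + 0 = 16 + 437*π/2.
||u||_{H^1}^2 = (4 + 35*π/2) + (16 + 437*π/2) = 20 + 236*π.


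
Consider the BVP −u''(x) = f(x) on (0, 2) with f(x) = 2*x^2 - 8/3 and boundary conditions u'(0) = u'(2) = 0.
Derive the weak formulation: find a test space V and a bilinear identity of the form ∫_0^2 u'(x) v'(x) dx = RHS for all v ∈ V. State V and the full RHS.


V = H^1(0, 2) (no boundary constraint on v; u is determined up to an additive constant); weak form: ∫_0^2 u'v' dx = ∫_0^2 (2*x^2 - 8/3) v dx for all v ∈ V.

Multiply both sides by a test function v and integrate from 0 to 2:
  ∫_0^2 −u''(x) v(x) dx = ∫_0^2 f(x) v(x) dx.
Integrate the LHS by parts once:
  ∫_0^2 −u'' v dx = −[u'(x) v(x)]_0^2 + ∫_0^2 u'(x) v'(x) dx.
Thus ∫_0^2 u'(x) v'(x) dx = ∫_0^2 f(x) v(x) dx + [u'(x) v(x)]_0^2.
Choose V so that boundary terms are either known or forced to vanish.
u has homogeneous Neumann: u'(0) = u'(2) = 0. So [u' v]_0^2 = 0·v(2) − 0·v(0) = 0 for any v; take V = H^1(0, 2).
Weak formulation: find u (satisfying any essential BC) such that ∫_0^2 u'(x) v'(x) dx = ∫_0^2 f v dx for all v ∈ V (homogeneous Neumann, so boundary terms vanish).
Substituting f(x) = 2*x^2 - 8/3, the right-hand side is ∫_0^2 (2*x^2 - 8/3) v dx.
Compatibility check (pure Neumann): taking v ≡ 1 ∈ V gives 0 = ∫_0^2 f dx + (0) − (0), i.e. ∫_0^2 f dx must equal u'(0) − u'(2) = 0. Indeed ∫_0^2 (2*x^2 - 8/3) dx = 0, so the data are compatible. The solution is then unique only up to an additive constant (fix it e.g. by requiring ∫_0^2 u dx = 0).


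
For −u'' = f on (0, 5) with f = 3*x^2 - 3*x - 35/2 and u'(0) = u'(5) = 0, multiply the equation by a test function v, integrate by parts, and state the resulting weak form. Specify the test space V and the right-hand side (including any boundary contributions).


V = H^1(0, 5) (no boundary constraint on v; u is determined up to an additive constant); weak form: ∫_0^5 u'v' dx = ∫_0^5 (3*x^2 - 3*x - 35/2) v dx for all v ∈ V.

Multiply both sides by a test function v and integrate from 0 to 5:
  ∫_0^5 −u''(x) v(x) dx = ∫_0^5 f(x) v(x) dx.
Integrate the LHS by parts once:
  ∫_0^5 −u'' v dx = −[u'(x) v(x)]_0^5 + ∫_0^5 u'(x) v'(x) dx.
Thus ∫_0^5 u'(x) v'(x) dx = ∫_0^5 f(x) v(x) dx + [u'(x) v(x)]_0^5.
Choose V so that boundary terms are either known or forced to vanish.
u has homogeneous Neumann: u'(0) = u'(5) = 0. So [u' v]_0^5 = 0·v(5) − 0·v(0) = 0 for any v; take V = H^1(0, 5).
Weak formulation: find u (satisfying any essential BC) such that ∫_0^5 u'(x) v'(x) dx = ∫_0^5 f v dx for all v ∈ V (homogeneous Neumann, so boundary terms vanish).
Substituting f(x) = 3*x^2 - 3*x - 35/2, the right-hand side is ∫_0^5 (3*x^2 - 3*x - 35/2) v dx.
Compatibility check (pure Neumann): taking v ≡ 1 ∈ V gives 0 = ∫_0^5 f dx + (0) − (0), i.e. ∫_0^5 f dx must equal u'(0) − u'(5) = 0. Indeed ∫_0^5 (3*x^2 - 3*x - 35/2) dx = 0, so the data are compatible. The solution is then unique only up to an additive constant (fix it e.g. by requiring ∫_0^5 u dx = 0).


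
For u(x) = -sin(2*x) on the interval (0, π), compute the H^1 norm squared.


||u||_{H^1(0,π)}^2 = 5*π/2

u'(x) = -2*cos(2*x).
Expand u² and (u')² and integrate term by term on (0, π), using: for integers n ≥ 1, ∫_0^π sin²(nx) dx = ∫_0^π cos²(nx) dx = π/2; for n ≠ n', ∫_0^π sin(nx)sin(n'x) dx = ∫_0^π cos(nx)cos(n'x) dx = 0; and by product-to-sum, ∫_0^π sin(nx)cos(n'x) dx = ½∫_0^π [sin((n+n')x) + sin((n−n')x)] dx, which is 0 when n+n' is even and 2n/(n²−n'²) when n+n' is odd (it need not vanish on (0, π)).
  u² squared terms: (-1)²·∫sin(2x)² dx = 1·π/2 = π/2.
  So ∫_0^π u² dx = π/2.
  (u')² squared terms: (-2)²·∫cos(2x)² dx = 4·π/2 = 2*π.
  So ∫_0^π (u')² dx = 2*π.
||u||_{H^1}^2 = (π/2) + (2*π) = 5*π/2.


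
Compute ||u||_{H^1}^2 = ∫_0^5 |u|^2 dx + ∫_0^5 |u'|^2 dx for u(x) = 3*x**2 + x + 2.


||u||_{H^1}^2 = 52975/6

The H^1 norm (squared) on an interval (0, L) is
  ||u||_{H^1}^2 = ∫_0^L u(x)^2 dx + ∫_0^L u'(x)^2 dx.
Compute u'(x) = 6*x + 1.
Then u(x)^2 = 9*x**4 + 6*x**3 + 13*x**2 + 4*x + 4 and u'(x)^2 = 36*x**2 + 12*x + 1.
Integrate each monomial from 0 to 5 using ∫_0^5 c·x^n dx = c·5^(n+1)/(n+1):
  ∫_0^5 u(x)^2 dx = ∫_0^5 (9*x^4 + 6*x^3 + 13*x^2 + 4*x + 4) dx. Term by term:
    ∫_0^5 9*x^4 dx = 5625;  ∫_0^5 6*x^3 dx = 1875/2;  ∫_0^5 13*x^2 dx = 1625/3;
    ∫_0^5 4*x dx = 50;  ∫_0^5 4 dx = 20.
  Sum: 5625 + 1875/2 + 1625/3 + 50 + 20 = 43045/6.
  ∫_0^5 u'(x)^2 dx = ∫_0^5 (36*x^2 + 12*x + 1) dx. Term by term:
    ∫_0^5 36*x^2 dx = 1500;  ∫_0^5 12*x dx = 150;  ∫_0^5 1 dx = 5.
  Sum: 1500 + 150 + 5 = 1655.
Adding: ||u||_{H^1}^2 = 43045/6 + 1655 = 52975/6.


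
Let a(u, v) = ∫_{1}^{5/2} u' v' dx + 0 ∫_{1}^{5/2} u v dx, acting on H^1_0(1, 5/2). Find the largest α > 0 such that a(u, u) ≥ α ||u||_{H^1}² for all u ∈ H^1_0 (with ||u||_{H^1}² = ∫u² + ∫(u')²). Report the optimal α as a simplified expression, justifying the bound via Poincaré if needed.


α = 4*π^2/(9 + 4*π^2)

Coercivity of a(·,·) on H^1_0(1, 5/2) means a(u, u) ≥ α ||u||_{H^1}² for every u ∈ H^1_0.
The interval has length L = 3/2, and Poincaré/coercivity depend only on L. Here a(u, u) = ∫(u')² + (0)·∫u².
Here c = 0, so a(u,u) = ∫(u')² alone. The condition a(u,u) ≥ α||u||_{H^1}² reads (1−α)∫(u')² ≥ (α−c)∫u². Any admissible α is ≤ 1 (rapidly oscillating u have ∫u²/∫(u')² → 0), and α = 1 would force 0 ≥ (1−c)∫u², impossible since c < 1; so 1−α > 0. By the sharp Poincaré inequality on H^1_0 of an interval of length L, ∫(u')² ≥ (π/L)²∫u² with equality for the first sine mode sin(π(x−x₀)/L) (x₀ the left endpoint), so the inequality holds for all u iff (1−α)(π/L)² ≥ α − c, i.e. α ≤ ((π/L)² + c)/((π/L)² + 1) = (1 + c(L/π)²)/(1 + (L/π)²). (Direct route, valid since c ≤ 0: Poincaré gives c∫u² ≥ c(L/π)²∫(u')², so a(u,u) ≥ (1 + c(L/π)²)∫(u')², while ||u||_{H^1}² ≤ (1 + (L/π)²)∫(u')²; dividing yields the same α.) With (π/L)² = 4*π^2/9 and c = 0, the largest admissible constant is α = ((π/L)² + c)/((π/L)² + 1).
Simplifying, α = 4*π^2/(9 + 4*π^2).


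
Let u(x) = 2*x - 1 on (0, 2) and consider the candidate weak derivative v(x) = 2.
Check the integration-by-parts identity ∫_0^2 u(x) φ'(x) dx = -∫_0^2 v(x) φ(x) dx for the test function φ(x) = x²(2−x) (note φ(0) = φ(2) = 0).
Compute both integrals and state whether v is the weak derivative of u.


LHS = -8/3, RHS = -8/3. Yes, v = u' weakly.

u(x) = 2*x - 1, classical derivative u'(x) = 2.
φ(x) = x²(2−x), so φ'(x) = x*(4 - 3*x).
Note φ(0) = φ(2) = 0, so the boundary term u·φ vanishes.
LHS = ∫_0^2 u(x) φ'(x) dx = ∫_0^2 (-6*x^3 + 11*x^2 - 4*x) dx. Term by term:
  ∫_0^2 -6*x^3 dx = -24;  ∫_0^2 11*x^2 dx = 88/3;  ∫_0^2 -4*x dx = -8.
Sum: -24 + 88/3 − 8 = -8/3.
So LHS = -8/3.
∫_0^2 v(x) φ(x) dx = ∫_0^2 (-2*x^3 + 4*x^2) dx. Term by term:
  ∫_0^2 -2*x^3 dx = -8;  ∫_0^2 4*x^2 dx = 32/3.
Sum: -8 + 32/3 = 8/3.
So RHS = -∫_0^2 v(x) φ(x) dx = -8/3.
LHS = RHS, so the identity holds for this test φ.
Moreover u is smooth here and v(x) = u'(x) = 2 pointwise, so the identity holds for every test function. Hence v is the weak derivative of u.


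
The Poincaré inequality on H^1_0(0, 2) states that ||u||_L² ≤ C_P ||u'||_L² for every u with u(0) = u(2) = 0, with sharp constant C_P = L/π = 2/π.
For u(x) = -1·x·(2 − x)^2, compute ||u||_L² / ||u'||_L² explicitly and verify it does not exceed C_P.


||u||_L² / ||u'||_L² = sqrt(14)/7 < C_P = 2/π.

u(x) = -1·x·(2 − x)^2, so u'(x) = (2 - 3*x)*(x - 2).
u(x) = -1·x·(2 − x)^2 vanishes at x = 0 and x = 2, so u ∈ H^1_0(0, 2). Differentiate via the product rule and integrate the resulting polynomials term by term.
  ∫_0^2 u² dx = ∫_0^2 (x^6 - 8*x^5 + 24*x^4 - 32*x^3 + 16*x^2) dx. Term by term:
    ∫_0^2 x^6 dx = 128/7;  ∫_0^2 -8*x^5 dx = -256/3;  ∫_0^2 24*x^4 dx = 768/5;
    ∫_0^2 -32*x^3 dx = -128;  ∫_0^2 16*x^2 dx = 128/3.
  Sum: 128/7 − 256/3 + 768/5 − 128 + 128/3 = 128/105.
  ∫_0^2 (u')² dx = ∫_0^2 (9*x^4 - 48*x^3 + 88*x^2 - 64*x + 16) dx. Term by term:
    ∫_0^2 9*x^4 dx = 288/5;  ∫_0^2 -48*x^3 dx = -192;  ∫_0^2 88*x^2 dx = 704/3;
    ∫_0^2 -64*x dx = -128;  ∫_0^2 16 dx = 32.
  Sum: 288/5 − 192 + 704/3 − 128 + 32 = 64/15.
∫_0^2 u² dx = 128/105, so ||u||_L² = 8*sqrt(210)/105.
∫_0^2 (u')² dx = 64/15, so ||u'||_L² = 8*sqrt(15)/15.
Ratio ||u||_L² / ||u'||_L² = sqrt(14)/7.
Sharp Poincaré constant on H^1_0(0, 2) is C_P = L/π = 2/π, achieved by sin(π/2·x).
A polynomial bump cannot attain the sharp Poincaré constant (only the first sine eigenfunction does), so the ratio is strictly less than C_P, consistent with ||u||_L² ≤ C_P ||u'||_L².


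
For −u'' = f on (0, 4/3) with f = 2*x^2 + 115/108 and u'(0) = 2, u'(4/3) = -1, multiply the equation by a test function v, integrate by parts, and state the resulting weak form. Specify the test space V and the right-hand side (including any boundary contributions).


V = H^1(0, 4/3) (v unrestricted at boundary; u is determined up to an additive constant); weak form: ∫_0^4/3 u'v' dx = ∫_0^4/3 (2*x^2 + 115/108) v dx − v(4/3) − 2·v(0) for all v ∈ V.

Multiply both sides by a test function v and integrate from 0 to 4/3:
  ∫_0^4/3 −u''(x) v(x) dx = ∫_0^4/3 f(x) v(x) dx.
Integrate the LHS by parts once:
  ∫_0^4/3 −u'' v dx = −[u'(x) v(x)]_0^4/3 + ∫_0^4/3 u'(x) v'(x) dx.
Thus ∫_0^4/3 u'(x) v'(x) dx = ∫_0^4/3 f(x) v(x) dx + [u'(x) v(x)]_0^4/3.
Choose V so that boundary terms are either known or forced to vanish.
u has inhomogeneous Neumann u'(0) = 2, u'(4/3) = -1. [u' v]_0^4/3 = (-1)·v(4/3) − (2)·v(0) = − v(4/3) − 2·v(0). Take V = H^1(0, 4/3); boundary term becomes part of RHS.
Weak formulation: find u (satisfying any essential BC) such that ∫_0^4/3 u'(x) v'(x) dx = ∫_0^4/3 f v dx − v(4/3) − 2·v(0) for all v ∈ V (Neumann data are natural BCs: they enter the RHS as boundary terms).
Substituting f(x) = 2*x^2 + 115/108, the right-hand side is ∫_0^4/3 (2*x^2 + 115/108) v dx − v(4/3) − 2·v(0).
Compatibility check (pure Neumann): taking v ≡ 1 ∈ V gives 0 = ∫_0^4/3 f dx + (-1) − (2), i.e. ∫_0^4/3 f dx must equal u'(0) − u'(4/3) = 3. Indeed ∫_0^4/3 (2*x^2 + 115/108) dx = 3, so the data are compatible. The solution is then unique only up to an additive constant (fix it e.g. by requiring ∫_0^4/3 u dx = 0).


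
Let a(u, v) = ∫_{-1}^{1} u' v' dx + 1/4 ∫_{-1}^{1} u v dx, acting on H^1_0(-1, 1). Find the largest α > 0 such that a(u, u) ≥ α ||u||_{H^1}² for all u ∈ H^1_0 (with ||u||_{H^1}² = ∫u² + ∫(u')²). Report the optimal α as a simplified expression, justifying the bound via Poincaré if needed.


α = (1 + π^2)/(4 + π^2)

Coercivity of a(·,·) on H^1_0(-1, 1) means a(u, u) ≥ α ||u||_{H^1}² for every u ∈ H^1_0.
The interval has length L = 2, and Poincaré/coercivity depend only on L. Here a(u, u) = ∫(u')² + (1/4)·∫u².
Here 0 < c = 1/4 < 1. The condition a(u,u) ≥ α||u||_{H^1}² reads (1−α)∫(u')² ≥ (α−c)∫u². Any admissible α is ≤ 1 (rapidly oscillating u have ∫u²/∫(u')² → 0), and α = 1 would force 0 ≥ (1−c)∫u², impossible since c < 1; so 1−α > 0. By the sharp Poincaré inequality on H^1_0 of an interval of length L, ∫(u')² ≥ (π/L)²∫u² with equality for the first sine mode sin(π(x−x₀)/L) (x₀ the left endpoint), so the inequality holds for all u iff (1−α)(π/L)² ≥ α − c, i.e. α ≤ ((π/L)² + c)/((π/L)² + 1) = (1 + c(L/π)²)/(1 + (L/π)²). With (π/L)² = π^2/4 and c = 1/4, the largest admissible constant is α = ((π/L)² + c)/((π/L)² + 1).
Simplifying, α = (1 + π^2)/(4 + π^2).


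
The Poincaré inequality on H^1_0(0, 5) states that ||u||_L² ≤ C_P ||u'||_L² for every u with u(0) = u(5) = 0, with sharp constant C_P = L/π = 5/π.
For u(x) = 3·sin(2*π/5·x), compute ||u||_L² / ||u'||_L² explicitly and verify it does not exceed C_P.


||u||_L² / ||u'||_L² = 5/(2*π) < C_P = 5/π.

u(x) = 3·sin(2*π/5·x), so u'(x) = 6*π*cos(2*π*x/5)/5.
Writing u(x) = A·sin(kπx/L) with A = 3 and k = 2, use ∫_0^L sin²(kπx/L) dx = L/2 and ∫_0^L cos²(kπx/L) dx = L/2.
u² = 9·sin²(2*π/5·x) and (u')² = 36*π^2/25·cos²(2*π/5·x), and each of sin², cos² integrates to L/2 = 5/2 over (0, 5).
∫_0^5 u² dx = 45/2, so ||u||_L² = 3*sqrt(10)/2.
∫_0^5 (u')² dx = 18*π^2/5, so ||u'||_L² = 3*sqrt(10)*π/5.
Ratio ||u||_L² / ||u'||_L² = 5/(2*π).
Sharp Poincaré constant on H^1_0(0, 5) is C_P = L/π = 5/π, achieved by sin(π/5·x).
This is the k = 2 harmonic; the ratio L/(kπ) is strictly less than C_P = L/π, consistent with the sharp inequality ||u||_L² ≤ C_P ||u'||_L².


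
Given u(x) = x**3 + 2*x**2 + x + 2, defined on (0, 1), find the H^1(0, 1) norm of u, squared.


||u||_{H^1}^2 = 232/7

The H^1 norm (squared) on an interval (0, L) is
  ||u||_{H^1}^2 = ∫_0^L u(x)^2 dx + ∫_0^L u'(x)^2 dx.
Compute u'(x) = 3*x**2 + 4*x + 1.
Then u(x)^2 = x**6 + 4*x**5 + 6*x**4 + 8*x**3 + 9*x**2 + 4*x + 4 and u'(x)^2 = 9*x**4 + 24*x**3 + 22*x**2 + 8*x + 1.
Integrate each monomial from 0 to 1 using ∫_0^1 c·x^n dx = c·1^(n+1)/(n+1):
  ∫_0^1 u(x)^2 dx = ∫_0^1 (x^6 + 4*x^5 + 6*x^4 + 8*x^3 + 9*x^2 + 4*x + 4) dx. Term by term:
    ∫_0^1 x^6 dx = 1/7;  ∫_0^1 4*x^5 dx = 2/3;  ∫_0^1 6*x^4 dx = 6/5;
    ∫_0^1 8*x^3 dx = 2;  ∫_0^1 9*x^2 dx = 3;  ∫_0^1 4*x dx = 2;
    ∫_0^1 4 dx = 4.
  Sum: 1/7 + 2/3 + 6/5 + 2 + 3 + 2 + 4 = 1366/105.
  ∫_0^1 u'(x)^2 dx = ∫_0^1 (9*x^4 + 24*x^3 + 22*x^2 + 8*x + 1) dx. Term by term:
    ∫_0^1 9*x^4 dx = 9/5;  ∫_0^1 24*x^3 dx = 6;  ∫_0^1 22*x^2 dx = 22/3;
    ∫_0^1 8*x dx = 4;  ∫_0^1 1 dx = 1.
  Sum: 9/5 + 6 + 22/3 + 4 + 1 = 302/15.
Adding: ||u||_{H^1}^2 = 1366/105 + 302/15 = 232/7.


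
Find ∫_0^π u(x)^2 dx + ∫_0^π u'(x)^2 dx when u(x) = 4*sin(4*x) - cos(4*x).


||u||_{H^1(0,π)}^2 = 289*π/2

u'(x) = 4*sin(4*x) + 16*cos(4*x).
Expand u² and (u')² and integrate term by term on (0, π), using: for integers n ≥ 1, ∫_0^π sin²(nx) dx = ∫_0^π cos²(nx) dx = π/2; for n ≠ n', ∫_0^π sin(nx)sin(n'x) dx = ∫_0^π cos(nx)cos(n'x) dx = 0; and by product-to-sum, ∫_0^π sin(nx)cos(n'x) dx = ½∫_0^π [sin((n+n')x) + sin((n−n')x)] dx, which is 0 when n+n' is even and 2n/(n²−n'²) when n+n' is odd (it need not vanish on (0, π)).
  u² squared terms: (-1)²·∫cos(4x)² dx = 1·π/2 = π/2;  (4)²·∫sin(4x)² dx = 16·π/2 = 8*π.
  u² cross terms: 2·(-1)·(4)·∫cos(4x)·sin(4x) dx = -8·(0) = 0.
  So ∫_0^π u² dx = π/2 + 8*π + 0 = 17*π/2.
  (u')² squared terms: (4)²·∫sin(4x)² dx = 16·π/2 = 8*π;  (16)²·∫cos(4x)² dx = 256·π/2 = 128*π.
  (u')² cross terms: 2·(4)·(16)·∫sin(4x)·cos(4x) dx = 128·(0) = 0.
  So ∫_0^π (u')² dx = 8*π + 128*π + 0 = 136*π.
||u||_{H^1}^2 = (17*π/2) + (136*π) = 289*π/2.


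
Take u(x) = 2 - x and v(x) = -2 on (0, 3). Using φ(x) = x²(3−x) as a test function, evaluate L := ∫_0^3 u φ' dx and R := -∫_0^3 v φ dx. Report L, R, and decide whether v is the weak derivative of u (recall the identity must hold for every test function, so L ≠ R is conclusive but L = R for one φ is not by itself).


LHS = 27/4, RHS = 27/2. No, v is not the weak derivative of u.

u(x) = 2 - x, classical derivative u'(x) = -1.
φ(x) = x²(3−x), so φ'(x) = 3*x*(2 - x).
Note φ(0) = φ(3) = 0, so the boundary term u·φ vanishes.
LHS = ∫_0^3 u(x) φ'(x) dx = ∫_0^3 (3*x^3 - 12*x^2 + 12*x) dx. Term by term:
  ∫_0^3 3*x^3 dx = 243/4;  ∫_0^3 -12*x^2 dx = -108;  ∫_0^3 12*x dx = 54.
Sum: 243/4 − 108 + 54 = 27/4.
So LHS = 27/4.
∫_0^3 v(x) φ(x) dx = ∫_0^3 (2*x^3 - 6*x^2) dx. Term by term:
  ∫_0^3 2*x^3 dx = 81/2;  ∫_0^3 -6*x^2 dx = -54.
Sum: 81/2 − 54 = -27/2.
So RHS = -∫_0^3 v(x) φ(x) dx = 27/2.
LHS − RHS = -27/4 ≠ 0, so the identity fails.
(For a valid weak derivative the identity must hold for EVERY test function, in particular this one. The failure shows v is NOT the weak derivative of u.)
Correct weak derivative would be u'(x) = -1.


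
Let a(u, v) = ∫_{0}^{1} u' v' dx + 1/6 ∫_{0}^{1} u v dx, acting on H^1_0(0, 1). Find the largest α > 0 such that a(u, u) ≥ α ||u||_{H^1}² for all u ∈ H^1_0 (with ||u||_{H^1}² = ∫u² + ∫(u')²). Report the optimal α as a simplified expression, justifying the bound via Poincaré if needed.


α = (1/6 + π^2)/(1 + π^2)

Coercivity of a(·,·) on H^1_0(0, 1) means a(u, u) ≥ α ||u||_{H^1}² for every u ∈ H^1_0.
The interval has length L = 1, and Poincaré/coercivity depend only on L. Here a(u, u) = ∫(u')² + (1/6)·∫u².
Here 0 < c = 1/6 < 1. The condition a(u,u) ≥ α||u||_{H^1}² reads (1−α)∫(u')² ≥ (α−c)∫u². Any admissible α is ≤ 1 (rapidly oscillating u have ∫u²/∫(u')² → 0), and α = 1 would force 0 ≥ (1−c)∫u², impossible since c < 1; so 1−α > 0. By the sharp Poincaré inequality on H^1_0 of an interval of length L, ∫(u')² ≥ (π/L)²∫u² with equality for the first sine mode sin(π(x−x₀)/L) (x₀ the left endpoint), so the inequality holds for all u iff (1−α)(π/L)² ≥ α − c, i.e. α ≤ ((π/L)² + c)/((π/L)² + 1) = (1 + c(L/π)²)/(1 + (L/π)²). With (π/L)² = π^2 and c = 1/6, the largest admissible constant is α = ((π/L)² + c)/((π/L)² + 1).
Simplifying, α = (1/6 + π^2)/(1 + π^2).


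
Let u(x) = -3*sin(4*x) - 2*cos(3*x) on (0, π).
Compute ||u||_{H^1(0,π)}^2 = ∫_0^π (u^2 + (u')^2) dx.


||u||_{H^1(0,π)}^2 = 960/7 + 193*π/2

u'(x) = 6*sin(3*x) - 12*cos(4*x).
Expand u² and (u')² and integrate term by term on (0, π), using: for integers n ≥ 1, ∫_0^π sin²(nx) dx = ∫_0^π cos²(nx) dx = π/2; for n ≠ n', ∫_0^π sin(nx)sin(n'x) dx = ∫_0^π cos(nx)cos(n'x) dx = 0; and by product-to-sum, ∫_0^π sin(nx)cos(n'x) dx = ½∫_0^π [sin((n+n')x) + sin((n−n')x)] dx, which is 0 when n+n' is even and 2n/(n²−n'²) when n+n' is odd (it need not vanish on (0, π)).
  u² squared terms: (-3)²·∫sin(4x)² dx = 9·π/2 = 9*π/2;  (-2)²·∫cos(3x)² dx = 4·π/2 = 2*π.
  u² cross terms: 2·(-3)·(-2)·∫sin(4x)·cos(3x) dx = 12·(8/7) = 96/7.
  So ∫_0^π u² dx = 9*π/2 + 2*π + 96/7 = 96/7 + 13*π/2.
  (u')² squared terms: (-12)²·∫cos(4x)² dx = 144·π/2 = 72*π;  (6)²·∫sin(3x)² dx = 36·π/2 = 18*π.
  (u')² cross terms: 2·(-12)·(6)·∫cos(4x)·sin(3x) dx = -144·(-6/7) = 864/7.
  So ∫_0^π (u')² dx = 72*π + 18*π + 864/7 = 864/7 + 90*π.
||u||_{H^1}^2 = (96/7 + 13*π/2) + (864/7 + 90*π) = 960/7 + 193*π/2.


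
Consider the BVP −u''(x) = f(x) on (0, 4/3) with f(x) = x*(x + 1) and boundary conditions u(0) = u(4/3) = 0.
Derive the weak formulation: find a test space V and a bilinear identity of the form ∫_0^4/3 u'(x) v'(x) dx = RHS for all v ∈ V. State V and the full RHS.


V = H^1_0(0, 4/3) (so v(0) = v(4/3) = 0); weak form: ∫_0^4/3 u'v' dx = ∫_0^4/3 (x*(x + 1)) v dx for all v ∈ V.

Multiply both sides by a test function v and integrate from 0 to 4/3:
  ∫_0^4/3 −u''(x) v(x) dx = ∫_0^4/3 f(x) v(x) dx.
Integrate the LHS by parts once:
  ∫_0^4/3 −u'' v dx = −[u'(x) v(x)]_0^4/3 + ∫_0^4/3 u'(x) v'(x) dx.
Thus ∫_0^4/3 u'(x) v'(x) dx = ∫_0^4/3 f(x) v(x) dx + [u'(x) v(x)]_0^4/3.
Choose V so that boundary terms are either known or forced to vanish.
u is Dirichlet: u(0) = u(4/3) = 0. Let V = H^1_0(0, 4/3); then v(0) = v(4/3) = 0, and [u' v]_0^4/3 = 0.
Weak formulation: find u (satisfying any essential BC) such that ∫_0^4/3 u'(x) v'(x) dx = ∫_0^4/3 f v dx for all v ∈ V.
Substituting f(x) = x*(x + 1), the right-hand side is ∫_0^4/3 (x*(x + 1)) v dx.


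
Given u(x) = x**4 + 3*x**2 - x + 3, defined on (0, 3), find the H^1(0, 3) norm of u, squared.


||u||_{H^1}^2 = 842781/70

The H^1 norm (squared) on an interval (0, L) is
  ||u||_{H^1}^2 = ∫_0^L u(x)^2 dx + ∫_0^L u'(x)^2 dx.
Compute u'(x) = 4*x**3 + 6*x - 1.
Then u(x)^2 = x**8 + 6*x**6 - 2*x**5 + 15*x**4 - 6*x**3 + 19*x**2 - 6*x + 9 and u'(x)^2 = 16*x**6 + 48*x**4 - 8*x**3 + 36*x**2 - 12*x + 1.
Integrate each monomial from 0 to 3 using ∫_0^3 c·x^n dx = c·3^(n+1)/(n+1):
  ∫_0^3 u(x)^2 dx = ∫_0^3 (x^8 + 6*x^6 - 2*x^5 + 15*x^4 - 6*x^3 + 19*x^2 - 6*x + 9) dx. Term by term:
    ∫_0^3 x^8 dx = 2187;  ∫_0^3 6*x^6 dx = 13122/7;  ∫_0^3 -2*x^5 dx = -243;
    ∫_0^3 15*x^4 dx = 729;  ∫_0^3 -6*x^3 dx = -243/2;  ∫_0^3 19*x^2 dx = 171;
    ∫_0^3 -6*x dx = -27;  ∫_0^3 9 dx = 27.
  Sum: 2187 + 13122/7 − 243 + 729 − 243/2 + 171 − 27 + 27 = 64359/14.
  ∫_0^3 u'(x)^2 dx = ∫_0^3 (16*x^6 + 48*x^4 - 8*x^3 + 36*x^2 - 12*x + 1) dx. Term by term:
    ∫_0^3 16*x^6 dx = 34992/7;  ∫_0^3 48*x^4 dx = 11664/5;  ∫_0^3 -8*x^3 dx = -162;
    ∫_0^3 36*x^2 dx = 324;  ∫_0^3 -12*x dx = -54;  ∫_0^3 1 dx = 3.
  Sum: 34992/7 + 11664/5 − 162 + 324 − 54 + 3 = 260493/35.
Adding: ||u||_{H^1}^2 = 64359/14 + 260493/35 = 842781/70.


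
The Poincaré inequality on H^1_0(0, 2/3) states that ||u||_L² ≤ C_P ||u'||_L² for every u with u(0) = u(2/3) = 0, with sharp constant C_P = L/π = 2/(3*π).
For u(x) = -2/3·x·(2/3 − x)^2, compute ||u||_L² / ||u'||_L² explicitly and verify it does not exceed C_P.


||u||_L² / ||u'||_L² = sqrt(14)/21 < C_P = 2/(3*π).

u(x) = -2/3·x·(2/3 − x)^2, so u'(x) = -2*x^2 + 16*x/9 - 8/27.
u(x) = -2/3·x·(2/3 − x)^2 vanishes at x = 0 and x = 2/3, so u ∈ H^1_0(0, 2/3). Differentiate via the product rule and integrate the resulting polynomials term by term.
  ∫_0^2/3 u² dx = ∫_0^2/3 (4*x^6/9 - 32*x^5/27 + 32*x^4/27 - 128*x^3/243 + 64*x^2/729) dx. Term by term:
    ∫_0^2/3 4*x^6/9 dx = 512/137781;  ∫_0^2/3 -32*x^5/27 dx = -1024/59049;  ∫_0^2/3 32*x^4/27 dx = 1024/32805;
    ∫_0^2/3 -128*x^3/243 dx = -512/19683;  ∫_0^2/3 64*x^2/729 dx = 512/59049.
  Sum: 512/137781 − 1024/59049 + 1024/32805 − 512/19683 + 512/59049 = 512/2066715.
  ∫_0^2/3 (u')² dx = ∫_0^2/3 (4*x^4 - 64*x^3/9 + 352*x^2/81 - 256*x/243 + 64/729) dx. Term by term:
    ∫_0^2/3 4*x^4 dx = 128/1215;  ∫_0^2/3 -64*x^3/9 dx = -256/729;  ∫_0^2/3 352*x^2/81 dx = 2816/6561;
    ∫_0^2/3 -256*x/243 dx = -512/2187;  ∫_0^2/3 64/729 dx = 128/2187.
  Sum: 128/1215 − 256/729 + 2816/6561 − 512/2187 + 128/2187 = 256/32805.
∫_0^2/3 u² dx = 512/2066715, so ||u||_L² = 16*sqrt(70)/8505.
∫_0^2/3 (u')² dx = 256/32805, so ||u'||_L² = 16*sqrt(5)/405.
Ratio ||u||_L² / ||u'||_L² = sqrt(14)/21.
Sharp Poincaré constant on H^1_0(0, 2/3) is C_P = L/π = 2/(3*π), achieved by sin(3*π/2·x).
A polynomial bump cannot attain the sharp Poincaré constant (only the first sine eigenfunction does), so the ratio is strictly less than C_P, consistent with ||u||_L² ≤ C_P ||u'||_L².


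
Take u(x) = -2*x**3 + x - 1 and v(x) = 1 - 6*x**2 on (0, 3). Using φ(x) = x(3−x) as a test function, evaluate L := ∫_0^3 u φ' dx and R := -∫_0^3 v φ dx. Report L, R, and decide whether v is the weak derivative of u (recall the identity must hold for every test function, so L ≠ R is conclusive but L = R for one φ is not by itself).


LHS = 342/5, RHS = 342/5. Yes, v = u' weakly.

u(x) = -2*x**3 + x - 1, classical derivative u'(x) = 1 - 6*x**2.
φ(x) = x(3−x), so φ'(x) = 3 - 2*x.
Note φ(0) = φ(3) = 0, so the boundary term u·φ vanishes.
LHS = ∫_0^3 u(x) φ'(x) dx = ∫_0^3 (4*x^4 - 6*x^3 - 2*x^2 + 5*x - 3) dx. Term by term:
  ∫_0^3 4*x^4 dx = 972/5;  ∫_0^3 -6*x^3 dx = -243/2;  ∫_0^3 -2*x^2 dx = -18;
  ∫_0^3 5*x dx = 45/2;  ∫_0^3 -3 dx = -9.
Sum: 972/5 − 243/2 − 18 + 45/2 − 9 = 342/5.
So LHS = 342/5.
∫_0^3 v(x) φ(x) dx = ∫_0^3 (6*x^4 - 18*x^3 - x^2 + 3*x) dx. Term by term:
  ∫_0^3 6*x^4 dx = 1458/5;  ∫_0^3 -18*x^3 dx = -729/2;  ∫_0^3 -x^2 dx = -9;
  ∫_0^3 3*x dx = 27/2.
Sum: 1458/5 − 729/2 − 9 + 27/2 = -342/5.
So RHS = -∫_0^3 v(x) φ(x) dx = 342/5.
LHS = RHS, so the identity holds for this test φ.
Moreover u is smooth here and v(x) = u'(x) = 1 - 6*x**2 pointwise, so the identity holds for every test function. Hence v is the weak derivative of u.


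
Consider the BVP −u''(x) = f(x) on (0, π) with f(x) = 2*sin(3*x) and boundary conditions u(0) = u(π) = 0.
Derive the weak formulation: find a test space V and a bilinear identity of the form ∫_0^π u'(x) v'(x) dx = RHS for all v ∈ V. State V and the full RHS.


V = H^1_0(0, π) (so v(0) = v(π) = 0); weak form: ∫_0^π u'v' dx = ∫_0^π (2*sin(3*x)) v dx for all v ∈ V.

Multiply both sides by a test function v and integrate from 0 to π:
  ∫_0^π −u''(x) v(x) dx = ∫_0^π f(x) v(x) dx.
Integrate the LHS by parts once:
  ∫_0^π −u'' v dx = −[u'(x) v(x)]_0^π + ∫_0^π u'(x) v'(x) dx.
Thus ∫_0^π u'(x) v'(x) dx = ∫_0^π f(x) v(x) dx + [u'(x) v(x)]_0^π.
Choose V so that boundary terms are either known or forced to vanish.
u is Dirichlet: u(0) = u(π) = 0. Let V = H^1_0(0, π); then v(0) = v(π) = 0, and [u' v]_0^π = 0.
Weak formulation: find u (satisfying any essential BC) such that ∫_0^π u'(x) v'(x) dx = ∫_0^π f v dx for all v ∈ V.
Substituting f(x) = 2*sin(3*x), the right-hand side is ∫_0^π (2*sin(3*x)) v dx.


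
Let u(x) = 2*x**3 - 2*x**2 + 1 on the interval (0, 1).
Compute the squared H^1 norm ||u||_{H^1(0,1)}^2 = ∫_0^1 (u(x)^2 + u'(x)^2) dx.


||u||_{H^1}^2 = 26/21

The H^1 norm (squared) on an interval (0, L) is
  ||u||_{H^1}^2 = ∫_0^L u(x)^2 dx + ∫_0^L u'(x)^2 dx.
Compute u'(x) = 6*x**2 - 4*x.
Then u(x)^2 = 4*x**6 - 8*x**5 + 4*x**4 + 4*x**3 - 4*x**2 + 1 and u'(x)^2 = 36*x**4 - 48*x**3 + 16*x**2.
Integrate each monomial from 0 to 1 using ∫_0^1 c·x^n dx = c·1^(n+1)/(n+1):
  ∫_0^1 u(x)^2 dx = ∫_0^1 (4*x^6 - 8*x^5 + 4*x^4 + 4*x^3 - 4*x^2 + 1) dx. Term by term:
    ∫_0^1 4*x^6 dx = 4/7;  ∫_0^1 -8*x^5 dx = -4/3;  ∫_0^1 4*x^4 dx = 4/5;
    ∫_0^1 4*x^3 dx = 1;  ∫_0^1 -4*x^2 dx = -4/3;  ∫_0^1 1 dx = 1.
  Sum: 4/7 − 4/3 + 4/5 + 1 − 4/3 + 1 = 74/105.
  ∫_0^1 u'(x)^2 dx = ∫_0^1 (36*x^4 - 48*x^3 + 16*x^2) dx. Term by term:
    ∫_0^1 36*x^4 dx = 36/5;  ∫_0^1 -48*x^3 dx = -12;  ∫_0^1 16*x^2 dx = 16/3.
  Sum: 36/5 − 12 + 16/3 = 8/15.
Adding: ||u||_{H^1}^2 = 74/105 + 8/15 = 26/21.


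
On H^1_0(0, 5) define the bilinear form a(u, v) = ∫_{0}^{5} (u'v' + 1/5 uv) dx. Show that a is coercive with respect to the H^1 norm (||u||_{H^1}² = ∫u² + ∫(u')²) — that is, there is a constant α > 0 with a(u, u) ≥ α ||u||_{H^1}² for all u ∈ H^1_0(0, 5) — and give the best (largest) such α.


α = (5 + π^2)/(π^2 + 25)

Coercivity of a(·,·) on H^1_0(0, 5) means a(u, u) ≥ α ||u||_{H^1}² for every u ∈ H^1_0.
The interval has length L = 5, and Poincaré/coercivity depend only on L. Here a(u, u) = ∫(u')² + (1/5)·∫u².
Here 0 < c = 1/5 < 1. The condition a(u,u) ≥ α||u||_{H^1}² reads (1−α)∫(u')² ≥ (α−c)∫u². Any admissible α is ≤ 1 (rapidly oscillating u have ∫u²/∫(u')² → 0), and α = 1 would force 0 ≥ (1−c)∫u², impossible since c < 1; so 1−α > 0. By the sharp Poincaré inequality on H^1_0 of an interval of length L, ∫(u')² ≥ (π/L)²∫u² with equality for the first sine mode sin(π(x−x₀)/L) (x₀ the left endpoint), so the inequality holds for all u iff (1−α)(π/L)² ≥ α − c, i.e. α ≤ ((π/L)² + c)/((π/L)² + 1) = (1 + c(L/π)²)/(1 + (L/π)²). With (π/L)² = π^2/25 and c = 1/5, the largest admissible constant is α = ((π/L)² + c)/((π/L)² + 1).
Simplifying, α = (5 + π^2)/(π^2 + 25).


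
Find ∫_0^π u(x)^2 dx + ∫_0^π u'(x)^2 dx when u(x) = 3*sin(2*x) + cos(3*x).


||u||_{H^1(0,π)}^2 = -48 + 55*π/2

u'(x) = -3*sin(3*x) + 6*cos(2*x).
Expand u² and (u')² and integrate term by term on (0, π), using: for integers n ≥ 1, ∫_0^π sin²(nx) dx = ∫_0^π cos²(nx) dx = π/2; for n ≠ n', ∫_0^π sin(nx)sin(n'x) dx = ∫_0^π cos(nx)cos(n'x) dx = 0; and by product-to-sum, ∫_0^π sin(nx)cos(n'x) dx = ½∫_0^π [sin((n+n')x) + sin((n−n')x)] dx, which is 0 when n+n' is even and 2n/(n²−n'²) when n+n' is odd (it need not vanish on (0, π)).
  u² squared terms: (3)²·∫sin(2x)² dx = 9·π/2 = 9*π/2;  (1)²·∫cos(3x)² dx = 1·π/2 = π/2.
  u² cross terms: 2·(3)·(1)·∫sin(2x)·cos(3x) dx = 6·(-4/5) = -24/5.
  So ∫_0^π u² dx = 9*π/2 + π/2 − 24/5 = -24/5 + 5*π.
  (u')² squared terms: (-3)²·∫sin(3x)² dx = 9·π/2 = 9*π/2;  (6)²·∫cos(2x)² dx = 36·π/2 = 18*π.
  (u')² cross terms: 2·(-3)·(6)·∫sin(3x)·cos(2x) dx = -36·(6/5) = -216/5.
  So ∫_0^π (u')² dx = 9*π/2 + 18*π − 216/5 = -216/5 + 45*π/2.
||u||_{H^1}^2 = (-24/5 + 5*π) + (-216/5 + 45*π/2) = -48 + 55*π/2.


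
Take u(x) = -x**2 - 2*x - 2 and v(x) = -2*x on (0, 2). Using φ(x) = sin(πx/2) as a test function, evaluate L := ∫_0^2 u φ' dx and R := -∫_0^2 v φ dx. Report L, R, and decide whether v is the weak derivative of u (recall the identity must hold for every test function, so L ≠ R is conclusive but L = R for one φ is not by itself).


LHS = 16/π, RHS = 8/π. No, v is not the weak derivative of u.

u(x) = -x**2 - 2*x - 2, classical derivative u'(x) = -2*x - 2.
φ(x) = sin(πx/2), so φ'(x) = π*cos(π*x/2)/2.
Note φ(0) = φ(2) = 0, so the boundary term u·φ vanishes.
LHS = ∫_0^2 u(x) φ'(x) dx = ∫_0^2 (-π*x^2*cos(π*x/2)/2 - π*x*cos(π*x/2) - π*cos(π*x/2)) dx. Term by term:
  ∫_0^2 -π*cos(π*x/2) dx = 0;  ∫_0^2 -π*x*cos(π*x/2) dx = 8/π;  ∫_0^2 -π*x^2*cos(π*x/2)/2 dx = 8/π.
Sum: 0 + 8/π + 8/π = 16/π.
So LHS = 16/π.
∫_0^2 v(x) φ(x) dx = ∫_0^2 (-2*x*sin(π*x/2)) dx. Term by term:
  ∫_0^2 -2*x*sin(π*x/2) dx = -8/π.
So RHS = -∫_0^2 v(x) φ(x) dx = 8/π.
LHS − RHS = 8/π ≠ 0, so the identity fails.
(For a valid weak derivative the identity must hold for EVERY test function, in particular this one. The failure shows v is NOT the weak derivative of u.)
Correct weak derivative would be u'(x) = -2*x - 2.


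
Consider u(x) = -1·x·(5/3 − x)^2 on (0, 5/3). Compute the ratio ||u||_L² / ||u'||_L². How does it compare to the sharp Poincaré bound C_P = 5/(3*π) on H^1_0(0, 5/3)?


||u||_L² / ||u'||_L² = 5*sqrt(14)/42 < C_P = 5/(3*π).

u(x) = -1·x·(5/3 − x)^2, so u'(x) = (5 - 9*x)*(3*x - 5)/9.
u(x) = -1·x·(5/3 − x)^2 vanishes at x = 0 and x = 5/3, so u ∈ H^1_0(0, 5/3). Differentiate via the product rule and integrate the resulting polynomials term by term.
  ∫_0^5/3 u² dx = ∫_0^5/3 (x^6 - 20*x^5/3 + 50*x^4/3 - 500*x^3/27 + 625*x^2/81) dx. Term by term:
    ∫_0^5/3 x^6 dx = 78125/15309;  ∫_0^5/3 -20*x^5/3 dx = -156250/6561;  ∫_0^5/3 50*x^4/3 dx = 31250/729;
    ∫_0^5/3 -500*x^3/27 dx = -78125/2187;  ∫_0^5/3 625*x^2/81 dx = 78125/6561.
  Sum: 78125/15309 − 156250/6561 + 31250/729 − 78125/2187 + 78125/6561 = 15625/45927.
  ∫_0^5/3 (u')² dx = ∫_0^5/3 (9*x^4 - 40*x^3 + 550*x^2/9 - 1000*x/27 + 625/81) dx. Term by term:
    ∫_0^5/3 9*x^4 dx = 625/27;  ∫_0^5/3 -40*x^3 dx = -6250/81;  ∫_0^5/3 550*x^2/9 dx = 68750/729;
    ∫_0^5/3 -1000*x/27 dx = -12500/243;  ∫_0^5/3 625/81 dx = 3125/243.
  Sum: 625/27 − 6250/81 + 68750/729 − 12500/243 + 3125/243 = 1250/729.
∫_0^5/3 u² dx = 15625/45927, so ||u||_L² = 125*sqrt(7)/567.
∫_0^5/3 (u')² dx = 1250/729, so ||u'||_L² = 25*sqrt(2)/27.
Ratio ||u||_L² / ||u'||_L² = 5*sqrt(14)/42.
Sharp Poincaré constant on H^1_0(0, 5/3) is C_P = L/π = 5/(3*π), achieved by sin(3*π/5·x).
A polynomial bump cannot attain the sharp Poincaré constant (only the first sine eigenfunction does), so the ratio is strictly less than C_P, consistent with ||u||_L² ≤ C_P ||u'||_L².


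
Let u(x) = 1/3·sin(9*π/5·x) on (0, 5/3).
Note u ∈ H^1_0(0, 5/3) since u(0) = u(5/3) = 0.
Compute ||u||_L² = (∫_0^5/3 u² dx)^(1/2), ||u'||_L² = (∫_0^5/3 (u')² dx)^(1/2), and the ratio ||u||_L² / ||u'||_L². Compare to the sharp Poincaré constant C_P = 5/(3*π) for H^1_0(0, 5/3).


||u||_L² / ||u'||_L² = 5/(9*π) < C_P = 5/(3*π).

u(x) = 1/3·sin(9*π/5·x), so u'(x) = 3*π*cos(9*π*x/5)/5.
Writing u(x) = A·sin(kπx/L) with A = 1/3 and k = 3, use ∫_0^L sin²(kπx/L) dx = L/2 and ∫_0^L cos²(kπx/L) dx = L/2.
u² = 1/9·sin²(9*π/5·x) and (u')² = 9*π^2/25·cos²(9*π/5·x), and each of sin², cos² integrates to L/2 = 5/6 over (0, 5/3).
∫_0^5/3 u² dx = 5/54, so ||u||_L² = sqrt(30)/18.
∫_0^5/3 (u')² dx = 3*π^2/10, so ||u'||_L² = sqrt(30)*π/10.
Ratio ||u||_L² / ||u'||_L² = 5/(9*π).
Sharp Poincaré constant on H^1_0(0, 5/3) is C_P = L/π = 5/(3*π), achieved by sin(3*π/5·x).
This is the k = 3 harmonic; the ratio L/(kπ) is strictly less than C_P = L/π, consistent with the sharp inequality ||u||_L² ≤ C_P ||u'||_L².


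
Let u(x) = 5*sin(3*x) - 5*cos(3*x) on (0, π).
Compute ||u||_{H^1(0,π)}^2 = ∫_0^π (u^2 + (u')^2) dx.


||u||_{H^1(0,π)}^2 = 250*π

u'(x) = 15*sin(3*x) + 15*cos(3*x).
Expand u² and (u')² and integrate term by term on (0, π), using: for integers n ≥ 1, ∫_0^π sin²(nx) dx = ∫_0^π cos²(nx) dx = π/2; for n ≠ n', ∫_0^π sin(nx)sin(n'x) dx = ∫_0^π cos(nx)cos(n'x) dx = 0; and by product-to-sum, ∫_0^π sin(nx)cos(n'x) dx = ½∫_0^π [sin((n+n')x) + sin((n−n')x)] dx, which is 0 when n+n' is even and 2n/(n²−n'²) when n+n' is odd (it need not vanish on (0, π)).
  u² squared terms: (-5)²·∫cos(3x)² dx = 25·π/2 = 25*π/2;  (5)²·∫sin(3x)² dx = 25·π/2 = 25*π/2.
  u² cross terms: 2·(-5)·(5)·∫cos(3x)·sin(3x) dx = -50·(0) = 0.
  So ∫_0^π u² dx = 25*π/2 + 25*π/2 + 0 = 25*π.
  (u')² squared terms: (15)²·∫cos(3x)² dx = 225·π/2 = 225*π/2;  (15)²·∫sin(3x)² dx = 225·π/2 = 225*π/2.
  (u')² cross terms: 2·(15)·(15)·∫cos(3x)·sin(3x) dx = 450·(0) = 0.
  So ∫_0^π (u')² dx = 225*π/2 + 225*π/2 + 0 = 225*π.
||u||_{H^1}^2 = (25*π) + (225*π) = 250*π.


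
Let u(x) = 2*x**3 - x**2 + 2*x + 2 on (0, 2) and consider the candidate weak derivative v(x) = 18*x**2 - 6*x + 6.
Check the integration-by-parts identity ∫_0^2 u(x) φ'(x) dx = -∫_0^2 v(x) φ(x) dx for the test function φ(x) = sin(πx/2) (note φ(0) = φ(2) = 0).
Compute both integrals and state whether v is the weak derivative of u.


LHS = -48/π + 192/π^3, RHS = -144/π + 576/π^3. No, v is not the weak derivative of u.

u(x) = 2*x**3 - x**2 + 2*x + 2, classical derivative u'(x) = 6*x**2 - 2*x + 2.
φ(x) = sin(πx/2), so φ'(x) = π*cos(π*x/2)/2.
Note φ(0) = φ(2) = 0, so the boundary term u·φ vanishes.
LHS = ∫_0^2 u(x) φ'(x) dx = ∫_0^2 (π*x^3*cos(π*x/2) - π*x^2*cos(π*x/2)/2 + π*x*cos(π*x/2) + π*cos(π*x/2)) dx. Term by term:
  ∫_0^2 π*cos(π*x/2) dx = 0;  ∫_0^2 π*x*cos(π*x/2) dx = -8/π;  ∫_0^2 π*x^3*cos(π*x/2) dx = -48/π + 192/π^3;
  ∫_0^2 -π*x^2*cos(π*x/2)/2 dx = 8/π.
Sum: 0 − 8/π + -48/π + 192/π^3 + 8/π = -48/π + 192/π^3.
So LHS = -48/π + 192/π^3.
∫_0^2 v(x) φ(x) dx = ∫_0^2 (18*x^2*sin(π*x/2) - 6*x*sin(π*x/2) + 6*sin(π*x/2)) dx. Term by term:
  ∫_0^2 6*sin(π*x/2) dx = 24/π;  ∫_0^2 -6*x*sin(π*x/2) dx = -24/π;  ∫_0^2 18*x^2*sin(π*x/2) dx = -576/π^3 + 144/π.
Sum: 24/π − 24/π + -576/π^3 + 144/π = -576/π^3 + 144/π.
So RHS = -∫_0^2 v(x) φ(x) dx = -144/π + 576/π^3.
LHS − RHS = -384/π^3 + 96/π ≠ 0, so the identity fails.
(For a valid weak derivative the identity must hold for EVERY test function, in particular this one. The failure shows v is NOT the weak derivative of u.)
Correct weak derivative would be u'(x) = 6*x**2 - 2*x + 2.


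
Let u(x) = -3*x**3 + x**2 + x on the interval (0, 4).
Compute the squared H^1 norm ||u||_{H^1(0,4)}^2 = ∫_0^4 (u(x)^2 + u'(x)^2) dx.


||u||_{H^1}^2 = 3162244/105

The H^1 norm (squared) on an interval (0, L) is
  ||u||_{H^1}^2 = ∫_0^L u(x)^2 dx + ∫_0^L u'(x)^2 dx.
Compute u'(x) = -9*x**2 + 2*x + 1.
Then u(x)^2 = 9*x**6 - 6*x**5 - 5*x**4 + 2*x**3 + x**2 and u'(x)^2 = 81*x**4 - 36*x**3 - 14*x**2 + 4*x + 1.
Integrate each monomial from 0 to 4 using ∫_0^4 c·x^n dx = c·4^(n+1)/(n+1):
  ∫_0^4 u(x)^2 dx = ∫_0^4 (9*x^6 - 6*x^5 - 5*x^4 + 2*x^3 + x^2) dx. Term by term:
    ∫_0^4 9*x^6 dx = 147456/7;  ∫_0^4 -6*x^5 dx = -4096;  ∫_0^4 -5*x^4 dx = -1024;
    ∫_0^4 2*x^3 dx = 128;  ∫_0^4 x^2 dx = 64/3.
  Sum: 147456/7 − 4096 − 1024 + 128 + 64/3 = 337984/21.
  ∫_0^4 u'(x)^2 dx = ∫_0^4 (81*x^4 - 36*x^3 - 14*x^2 + 4*x + 1) dx. Term by term:
    ∫_0^4 81*x^4 dx = 82944/5;  ∫_0^4 -36*x^3 dx = -2304;  ∫_0^4 -14*x^2 dx = -896/3;
    ∫_0^4 4*x dx = 32;  ∫_0^4 1 dx = 4.
  Sum: 82944/5 − 2304 − 896/3 + 32 + 4 = 210332/15.
Adding: ||u||_{H^1}^2 = 337984/21 + 210332/15 = 3162244/105.


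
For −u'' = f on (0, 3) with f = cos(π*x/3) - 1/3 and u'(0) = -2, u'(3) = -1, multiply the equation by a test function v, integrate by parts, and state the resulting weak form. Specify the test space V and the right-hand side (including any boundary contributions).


V = H^1(0, 3) (v unrestricted at boundary; u is determined up to an additive constant); weak form: ∫_0^3 u'v' dx = ∫_0^3 (cos(π*x/3) - 1/3) v dx − v(3) + 2·v(0) for all v ∈ V.

Multiply both sides by a test function v and integrate from 0 to 3:
  ∫_0^3 −u''(x) v(x) dx = ∫_0^3 f(x) v(x) dx.
Integrate the LHS by parts once:
  ∫_0^3 −u'' v dx = −[u'(x) v(x)]_0^3 + ∫_0^3 u'(x) v'(x) dx.
Thus ∫_0^3 u'(x) v'(x) dx = ∫_0^3 f(x) v(x) dx + [u'(x) v(x)]_0^3.
Choose V so that boundary terms are either known or forced to vanish.
u has inhomogeneous Neumann u'(0) = -2, u'(3) = -1. [u' v]_0^3 = (-1)·v(3) − (-2)·v(0) = − v(3) + 2·v(0). Take V = H^1(0, 3); boundary term becomes part of RHS.
Weak formulation: find u (satisfying any essential BC) such that ∫_0^3 u'(x) v'(x) dx = ∫_0^3 f v dx − v(3) + 2·v(0) for all v ∈ V (Neumann data are natural BCs: they enter the RHS as boundary terms).
Substituting f(x) = cos(π*x/3) - 1/3, the right-hand side is ∫_0^3 (cos(π*x/3) - 1/3) v dx − v(3) + 2·v(0).
Compatibility check (pure Neumann): taking v ≡ 1 ∈ V gives 0 = ∫_0^3 f dx + (-1) − (-2), i.e. ∫_0^3 f dx must equal u'(0) − u'(3) = -1. Indeed ∫_0^3 (cos(π*x/3) - 1/3) dx = -1, so the data are compatible. The solution is then unique only up to an additive constant (fix it e.g. by requiring ∫_0^3 u dx = 0).


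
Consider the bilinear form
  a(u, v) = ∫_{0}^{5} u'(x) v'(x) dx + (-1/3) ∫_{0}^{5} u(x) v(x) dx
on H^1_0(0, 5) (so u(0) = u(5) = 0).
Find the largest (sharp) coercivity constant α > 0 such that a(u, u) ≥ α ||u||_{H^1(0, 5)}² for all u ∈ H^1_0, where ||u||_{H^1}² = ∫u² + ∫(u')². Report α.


α = (-25/3 + π^2)/(π^2 + 25)

Coercivity of a(·,·) on H^1_0(0, 5) means a(u, u) ≥ α ||u||_{H^1}² for every u ∈ H^1_0.
The interval has length L = 5, and Poincaré/coercivity depend only on L. Here a(u, u) = ∫(u')² + (-1/3)·∫u².
Here c = -1/3 < 0 with |c| < (π/L)² = π^2/25, so coercivity still holds. The condition a(u,u) ≥ α||u||_{H^1}² reads (1−α)∫(u')² ≥ (α−c)∫u². Any admissible α is ≤ 1 (rapidly oscillating u have ∫u²/∫(u')² → 0), and α = 1 would force 0 ≥ (1−c)∫u², impossible since c < 1; so 1−α > 0. By the sharp Poincaré inequality on H^1_0 of an interval of length L, ∫(u')² ≥ (π/L)²∫u² with equality for the first sine mode sin(π(x−x₀)/L) (x₀ the left endpoint), so the inequality holds for all u iff (1−α)(π/L)² ≥ α − c, i.e. α ≤ ((π/L)² + c)/((π/L)² + 1) = (1 + c(L/π)²)/(1 + (L/π)²). (Direct route, valid since c ≤ 0: Poincaré gives c∫u² ≥ c(L/π)²∫(u')², so a(u,u) ≥ (1 + c(L/π)²)∫(u')², while ||u||_{H^1}² ≤ (1 + (L/π)²)∫(u')²; dividing yields the same α.) With (π/L)² = π^2/25 and c = -1/3, the largest admissible constant is α = ((π/L)² + c)/((π/L)² + 1).
Simplifying, α = (-25/3 + π^2)/(π^2 + 25).
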